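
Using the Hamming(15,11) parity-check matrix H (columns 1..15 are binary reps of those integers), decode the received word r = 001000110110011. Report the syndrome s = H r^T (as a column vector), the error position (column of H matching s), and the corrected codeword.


s = (1, 1, 0, 0)^T, error position = 12, corrected codeword c = 001000110111011

Compute s = H r^T mod 2 one row at a time:
  s_1 = 1 + 0 + 1 + 1 + 0 + 0 + 1 + 1 = 5 ≡ 1 (mod 2).
  s_2 = 0 + 0 + 0 + 1 + 0 + 0 + 1 + 1 = 3 ≡ 1 (mod 2).
  s_3 = 0 + 1 + 0 + 1 + 1 + 1 + 1 + 1 = 6 ≡ 0 (mod 2).
  s_4 = 0 + 1 + 0 + 1 + 0 + 1 + 0 + 1 = 4 ≡ 0 (mod 2).
s = (1, 1, 0, 0)^T — this equals column 12 of H (binary 1100), so error is at position 12.
Correct: flip bit 12 of r = 001000110110011 to get c = 001000110111011.


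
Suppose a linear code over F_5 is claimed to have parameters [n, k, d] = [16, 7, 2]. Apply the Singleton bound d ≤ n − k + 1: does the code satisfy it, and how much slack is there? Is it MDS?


Singleton RHS = n − k + 1 = 10, slack = 8, bound satisfied, not MDS.

Singleton bound: d ≤ n − k + 1.
Here n = 16, k = 7, so n − k + 1 = 10.
Given d = 2, check d ≤ 10: YES.
Slack = (n − k + 1) − d = 8.
The code is NOT MDS (slack = 8 > 0).
Description: the claimed parameters are [16, 7, 2]_5; such a code would be non-MDS.


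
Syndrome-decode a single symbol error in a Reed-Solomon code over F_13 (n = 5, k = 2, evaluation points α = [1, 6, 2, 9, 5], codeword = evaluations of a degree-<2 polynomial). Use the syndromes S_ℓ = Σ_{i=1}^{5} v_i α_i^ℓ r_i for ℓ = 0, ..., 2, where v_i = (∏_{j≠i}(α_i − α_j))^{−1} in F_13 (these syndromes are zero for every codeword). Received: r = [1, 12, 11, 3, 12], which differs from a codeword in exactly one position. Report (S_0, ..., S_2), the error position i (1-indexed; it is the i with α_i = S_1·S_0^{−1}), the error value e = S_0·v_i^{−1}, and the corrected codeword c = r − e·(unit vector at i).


S = (4, 7, 9), error at position 5, error magnitude e = 10, c = [1, 12, 11, 3, 2].

Step 1: column multipliers v_i = (∏_{j≠i}(α_i − α_j))^{−1} mod 13.
  i = 1 (α = 1): (1−6)(1−2)(1−9)(1−5) = (−5)·(−1)·(−8)·(−4) = 160 ≡ 4, so v_1 = 4^{−1} = 10 (mod 13).
  i = 2 (α = 6): (6−1)(6−2)(6−9)(6−5) = 5·4·(−3)·1 = −60 ≡ 5, so v_2 = 5^{−1} = 8 (mod 13).
  i = 3 (α = 2): (2−1)(2−6)(2−9)(2−5) = 1·(−4)·(−7)·(−3) = −84 ≡ 7, so v_3 = 7^{−1} = 2 (mod 13).
  i = 4 (α = 9): (9−1)(9−6)(9−2)(9−5) = 8·3·7·4 = 672 ≡ 9, so v_4 = 9^{−1} = 3 (mod 13).
  i = 5 (α = 5): (5−1)(5−6)(5−2)(5−9) = 4·(−1)·3·(−4) = 48 ≡ 9, so v_5 = 9^{−1} = 3 (mod 13).
  v = [10, 8, 2, 3, 3].
Step 2: syndromes of r = [1, 12, 11, 3, 12] (all sums mod 13).
  S_0 = Σ v_i r_i = 10·1 + 8·12 + 2·11 + 3·3 + 3·12 = 173 ≡ 4.
  S_1 = Σ v_i α_i r_i = 10·1·1 + 8·6·12 + 2·2·11 + 3·9·3 + 3·5·12 = 891 ≡ 7.
  α_i^2 mod 13 = [1, 10, 4, 3, 12].
  S_2 = Σ v_i α_i^2 r_i = 10·1·1 + 8·10·12 + 2·4·11 + 3·3·3 + 3·12·12 = 1517 ≡ 9.
  S = (4, 7, 9) ≠ 0, so r is not a codeword (an error is present).
Step 3: locate the error. For a single error e at position i, S_ℓ = v_i·e·α_i^ℓ, so α_err = S_1/S_0.
  S_0^{−1} = 4^{−1} = 10 (mod 13), so α_err = 7·10 = 70 ≡ 5 = α_5. Error position i = 5.
  Consistency check: S_2/S_1 = 9·2 = 18 ≡ 5 = α_err ✓ (single-error assumption holds).
Step 4: error magnitude e = S_0/v_5 = S_0·∏_{j≠5}(α_5 − α_j) = 4·9 = 36 ≡ 10 (mod 13).
Step 5: correct position 5: c_5 = r_5 − e = 12 − 10 ≡ 2 (mod 13). Hence c = [1, 12, 11, 3, 2].
  Check: interpolating c through the α_i gives m(x) = 4 + 10·x (degree < 2) with m(α_i) = c_i for every i, so c is indeed a codeword.


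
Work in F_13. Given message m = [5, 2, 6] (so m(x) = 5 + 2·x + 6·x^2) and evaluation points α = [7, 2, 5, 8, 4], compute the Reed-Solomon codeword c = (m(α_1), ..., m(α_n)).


c = [1, 7, 9, 2, 5]

Message polynomial: m(x) = 5 + 2·x + 6·x^2 (mod 13).
For each evaluation point α_i, compute m(α_i) mod 13:
  α_1 = 7: Horner steps 6 → 5 → 1, so m(7) = 1.
  α_2 = 2: Horner steps 6 → 1 → 7, so m(2) = 7.
  α_3 = 5: Horner steps 6 → 6 → 9, so m(5) = 9.
  α_4 = 8: Horner steps 6 → 11 → 2, so m(8) = 2.
  α_5 = 4: Horner steps 6 → 0 → 5, so m(4) = 5.
Codeword c = [1, 7, 9, 2, 5] ∈ F_13^5.


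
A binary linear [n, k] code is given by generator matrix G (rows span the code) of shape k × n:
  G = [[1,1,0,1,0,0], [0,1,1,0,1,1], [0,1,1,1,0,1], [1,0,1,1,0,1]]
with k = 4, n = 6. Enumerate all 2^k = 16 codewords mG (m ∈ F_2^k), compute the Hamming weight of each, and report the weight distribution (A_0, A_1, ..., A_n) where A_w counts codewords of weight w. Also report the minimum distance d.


Weight distribution: A_0 = 1, A_1 = 2, A_2 = 2, A_3 = 4, A_4 = 5, A_5 = 2. Minimum distance d = 1.

Enumerate all 2^4 = 16 messages m ∈ F_2^4.
For each, compute codeword c = mG in F_2^6, then tally its weight.
  m = 0000 → c = 000000, weight = 0.
  m = 1000 → c = 110100, weight = 3.
  m = 0100 → c = 011011, weight = 4.
  m = 1100 → c = 101111, weight = 5.
  m = 0010 → c = 011101, weight = 4.
  m = 1010 → c = 101001, weight = 3.
  m = 0110 → c = 000110, weight = 2.
  m = 1110 → c = 110010, weight = 3.
  m = 0001 → c = 101101, weight = 4.
  m = 1001 → c = 011001, weight = 3.
  m = 0101 → c = 110110, weight = 4.
  m = 1101 → c = 000010, weight = 1.
  m = 0011 → c = 110000, weight = 2.
  m = 1011 → c = 000100, weight = 1.
  m = 0111 → c = 101011, weight = 4.
  m = 1111 → c = 011111, weight = 5.
Tally weights:
  weight 0: 1 codewords.
  weight 1: 2 codewords.
  weight 2: 2 codewords.
  weight 3: 4 codewords.
  weight 4: 5 codewords.
  weight 5: 2 codewords.
Minimum distance d = smallest w > 0 with A_w > 0 = 1.
Sanity: Σ A_w = 16 = 2^4 = 16 ✓.


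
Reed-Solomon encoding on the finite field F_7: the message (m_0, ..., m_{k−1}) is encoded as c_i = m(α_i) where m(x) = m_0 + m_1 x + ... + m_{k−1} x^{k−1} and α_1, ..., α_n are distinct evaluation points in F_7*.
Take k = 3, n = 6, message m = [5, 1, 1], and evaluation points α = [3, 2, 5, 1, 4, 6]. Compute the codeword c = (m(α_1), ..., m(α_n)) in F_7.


c = [3, 4, 0, 0, 4, 5]

Message polynomial: m(x) = 5 + 1·x + 1·x^2 (mod 7).
For each evaluation point α_i, compute m(α_i) mod 7:
  α_1 = 3: Horner steps 1 → 4 → 3, so m(3) = 3.
  α_2 = 2: Horner steps 1 → 3 → 4, so m(2) = 4.
  α_3 = 5: Horner steps 1 → 6 → 0, so m(5) = 0.
  α_4 = 1: Horner steps 1 → 2 → 0, so m(1) = 0.
  α_5 = 4: Horner steps 1 → 5 → 4, so m(4) = 4.
  α_6 = 6: Horner steps 1 → 0 → 5, so m(6) = 5.
Codeword c = [3, 4, 0, 0, 4, 5] ∈ F_7^6.


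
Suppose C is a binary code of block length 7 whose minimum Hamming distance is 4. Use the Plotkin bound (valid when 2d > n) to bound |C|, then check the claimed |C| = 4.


Plotkin bound M ≤ 8; given |C| = 4 ≤ bound (satisfied).

Check applicability: 2d = 8, n = 7.
2d − n = 1 > 0, so Plotkin applies.
Compute d/(2d−n) = 4/1 ≈ 4.0000.
⌊d/(2d−n)⌋ = 4.
Plotkin bound: M ≤ 2·4 = 8.
Given |C| = 4, check: satisfied.
This |C| is below the Plotkin bound.


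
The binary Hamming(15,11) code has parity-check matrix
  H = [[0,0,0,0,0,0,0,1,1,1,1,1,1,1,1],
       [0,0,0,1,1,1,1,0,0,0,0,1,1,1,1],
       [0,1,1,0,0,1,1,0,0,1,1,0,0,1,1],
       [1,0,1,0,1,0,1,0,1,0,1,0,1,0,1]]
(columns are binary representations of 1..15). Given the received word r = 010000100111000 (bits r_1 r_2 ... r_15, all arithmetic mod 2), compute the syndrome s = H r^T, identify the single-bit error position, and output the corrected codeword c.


s = (1, 0, 0, 0)^T, error position = 8, corrected codeword c = 010000110111000

Compute s = H r^T mod 2 one row at a time:
  s_1 = 0 + 0 + 1 + 1 + 1 + 0 + 0 + 0 = 3 ≡ 1 (mod 2).
  s_2 = 0 + 0 + 0 + 1 + 1 + 0 + 0 + 0 = 2 ≡ 0 (mod 2).
  s_3 = 1 + 0 + 0 + 1 + 1 + 1 + 0 + 0 = 4 ≡ 0 (mod 2).
  s_4 = 0 + 0 + 0 + 1 + 0 + 1 + 0 + 0 = 2 ≡ 0 (mod 2).
s = (1, 0, 0, 0)^T — this equals column 8 of H (binary 1000), so error is at position 8.
Correct: flip bit 8 of r = 010000100111000 to get c = 010000110111000.


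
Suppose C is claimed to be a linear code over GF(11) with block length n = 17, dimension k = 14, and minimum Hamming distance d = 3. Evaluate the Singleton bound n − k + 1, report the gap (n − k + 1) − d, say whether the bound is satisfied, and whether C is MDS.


Singleton RHS = n − k + 1 = 4, slack = 1, bound satisfied, not MDS.

Singleton bound: d ≤ n − k + 1.
Here n = 17, k = 14, so n − k + 1 = 4.
Given d = 3, check d ≤ 4: YES.
Slack = (n − k + 1) − d = 1.
The code is NOT MDS (slack = 1 > 0).
Description: the claimed parameters are [17, 14, 3]_11; such a code would be non-MDS.


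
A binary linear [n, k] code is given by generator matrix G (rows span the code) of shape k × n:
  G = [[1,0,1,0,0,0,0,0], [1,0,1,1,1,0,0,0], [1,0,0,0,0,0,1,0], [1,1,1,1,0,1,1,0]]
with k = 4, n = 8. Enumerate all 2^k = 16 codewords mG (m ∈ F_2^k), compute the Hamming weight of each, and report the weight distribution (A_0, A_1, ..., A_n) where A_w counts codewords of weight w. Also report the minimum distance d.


Weight distribution: A_0 = 1, A_2 = 4, A_4 = 9, A_6 = 2. Minimum distance d = 2.

Enumerate all 2^4 = 16 messages m ∈ F_2^4.
For each, compute codeword c = mG in F_2^8, then tally its weight.
  m = 0000 → c = 00000000, weight = 0.
  m = 1000 → c = 10100000, weight = 2.
  m = 0100 → c = 10111000, weight = 4.
  m = 1100 → c = 00011000, weight = 2.
  m = 0010 → c = 10000010, weight = 2.
  m = 1010 → c = 00100010, weight = 2.
  m = 0110 → c = 00111010, weight = 4.
  m = 1110 → c = 10011010, weight = 4.
  m = 0001 → c = 11110110, weight = 6.
  m = 1001 → c = 01010110, weight = 4.
  m = 0101 → c = 01001110, weight = 4.
  m = 1101 → c = 11101110, weight = 6.
  m = 0011 → c = 01110100, weight = 4.
  m = 1011 → c = 11010100, weight = 4.
  m = 0111 → c = 11001100, weight = 4.
  m = 1111 → c = 01101100, weight = 4.
Tally weights:
  weight 0: 1 codewords.
  weight 2: 4 codewords.
  weight 4: 9 codewords.
  weight 6: 2 codewords.
Minimum distance d = smallest w > 0 with A_w > 0 = 2.
Sanity: Σ A_w = 16 = 2^4 = 16 ✓.


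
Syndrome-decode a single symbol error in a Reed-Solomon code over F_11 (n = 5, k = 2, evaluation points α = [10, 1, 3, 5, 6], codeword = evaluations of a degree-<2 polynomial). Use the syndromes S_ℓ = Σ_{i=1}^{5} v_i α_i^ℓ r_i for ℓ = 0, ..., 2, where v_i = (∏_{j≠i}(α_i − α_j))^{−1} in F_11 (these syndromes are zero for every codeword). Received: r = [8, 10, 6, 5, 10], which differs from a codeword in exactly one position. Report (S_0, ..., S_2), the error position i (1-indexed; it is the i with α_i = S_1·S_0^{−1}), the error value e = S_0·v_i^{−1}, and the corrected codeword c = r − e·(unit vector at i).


S = (10, 10, 10), error at position 2, error magnitude e = 3, c = [8, 7, 6, 5, 10].

Step 1: column multipliers v_i = (∏_{j≠i}(α_i − α_j))^{−1} mod 11.
  i = 1 (α = 10): (10−1)(10−3)(10−5)(10−6) = 9·7·5·4 = 1260 ≡ 6, so v_1 = 6^{−1} = 2 (mod 11).
  i = 2 (α = 1): (1−10)(1−3)(1−5)(1−6) = (−9)·(−2)·(−4)·(−5) = 360 ≡ 8, so v_2 = 8^{−1} = 7 (mod 11).
  i = 3 (α = 3): (3−10)(3−1)(3−5)(3−6) = (−7)·2·(−2)·(−3) = −84 ≡ 4, so v_3 = 4^{−1} = 3 (mod 11).
  i = 4 (α = 5): (5−10)(5−1)(5−3)(5−6) = (−5)·4·2·(−1) = 40 ≡ 7, so v_4 = 7^{−1} = 8 (mod 11).
  i = 5 (α = 6): (6−10)(6−1)(6−3)(6−5) = (−4)·5·3·1 = −60 ≡ 6, so v_5 = 6^{−1} = 2 (mod 11).
  v = [2, 7, 3, 8, 2].
Step 2: syndromes of r = [8, 10, 6, 5, 10] (all sums mod 11).
  S_0 = Σ v_i r_i = 2·8 + 7·10 + 3·6 + 8·5 + 2·10 = 164 ≡ 10.
  S_1 = Σ v_i α_i r_i = 2·10·8 + 7·1·10 + 3·3·6 + 8·5·5 + 2·6·10 = 604 ≡ 10.
  α_i^2 mod 11 = [1, 1, 9, 3, 3].
  S_2 = Σ v_i α_i^2 r_i = 2·1·8 + 7·1·10 + 3·9·6 + 8·3·5 + 2·3·10 = 428 ≡ 10.
  S = (10, 10, 10) ≠ 0, so r is not a codeword (an error is present).
Step 3: locate the error. For a single error e at position i, S_ℓ = v_i·e·α_i^ℓ, so α_err = S_1/S_0.
  S_0^{−1} = 10^{−1} = 10 (mod 11), so α_err = 10·10 = 100 ≡ 1 = α_2. Error position i = 2.
  Consistency check: S_2/S_1 = 10·10 = 100 ≡ 1 = α_err ✓ (single-error assumption holds).
Step 4: error magnitude e = S_0/v_2 = S_0·∏_{j≠2}(α_2 − α_j) = 10·8 = 80 ≡ 3 (mod 11).
Step 5: correct position 2: c_2 = r_2 − e = 10 − 3 ≡ 7 (mod 11). Hence c = [8, 7, 6, 5, 10].
  Check: interpolating c through the α_i gives m(x) = 2 + 5·x (degree < 2) with m(α_i) = c_i for every i, so c is indeed a codeword.


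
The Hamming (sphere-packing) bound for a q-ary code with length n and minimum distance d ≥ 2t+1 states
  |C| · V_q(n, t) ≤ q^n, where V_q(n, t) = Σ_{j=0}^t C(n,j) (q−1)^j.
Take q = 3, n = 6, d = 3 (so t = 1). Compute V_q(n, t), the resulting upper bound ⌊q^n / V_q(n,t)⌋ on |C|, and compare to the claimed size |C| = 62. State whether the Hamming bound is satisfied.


V_q(n, t) = 13, q^n = 729, Hamming bound = 56, |C| = 62 > bound (violated).

Step 1: Compute V_q(n, t) = Σ_{j=0}^1 C(n, j) (q−1)^j.
  j = 0: C(6,0)·(2)^0 = 1·1 = 1.
  j = 1: C(6,1)·(2)^1 = 6·2 = 12.
  V_q(n, t) = 1 + 12 = 13.
Step 2: q^n = 3^6 = 729.
Step 3: Hamming bound ⌊q^n / V_q(n,t)⌋ = ⌊729/13⌋ = 56.
Step 4: Compare |C| = 62 to 56: violated.
The claimed |C| lies above the Hamming bound, so no 3-ary code of length 6 with d ≥ 3 can have 62 codewords.


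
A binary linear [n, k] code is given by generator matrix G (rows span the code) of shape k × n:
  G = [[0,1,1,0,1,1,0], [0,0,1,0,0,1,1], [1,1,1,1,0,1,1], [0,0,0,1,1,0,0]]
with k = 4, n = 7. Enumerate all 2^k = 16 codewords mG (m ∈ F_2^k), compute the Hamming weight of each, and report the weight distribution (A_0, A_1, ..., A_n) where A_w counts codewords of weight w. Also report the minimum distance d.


Weight distribution: A_0 = 1, A_2 = 2, A_3 = 6, A_4 = 3, A_5 = 2, A_6 = 2. Minimum distance d = 2.

Enumerate all 2^4 = 16 messages m ∈ F_2^4.
For each, compute codeword c = mG in F_2^7, then tally its weight.
  m = 0000 → c = 0000000, weight = 0.
  m = 1000 → c = 0110110, weight = 4.
  m = 0100 → c = 0010011, weight = 3.
  m = 1100 → c = 0100101, weight = 3.
  m = 0010 → c = 1111011, weight = 6.
  m = 1010 → c = 1001101, weight = 4.
  m = 0110 → c = 1101000, weight = 3.
  m = 1110 → c = 1011110, weight = 5.
  m = 0001 → c = 0001100, weight = 2.
  m = 1001 → c = 0111010, weight = 4.
  m = 0101 → c = 0011111, weight = 5.
  m = 1101 → c = 0101001, weight = 3.
  m = 0011 → c = 1110111, weight = 6.
  m = 1011 → c = 1000001, weight = 2.
  m = 0111 → c = 1100100, weight = 3.
  m = 1111 → c = 1010010, weight = 3.
Tally weights:
  weight 0: 1 codewords.
  weight 2: 2 codewords.
  weight 3: 6 codewords.
  weight 4: 3 codewords.
  weight 5: 2 codewords.
  weight 6: 2 codewords.
Minimum distance d = smallest w > 0 with A_w > 0 = 2.
Sanity: Σ A_w = 16 = 2^4 = 16 ✓.


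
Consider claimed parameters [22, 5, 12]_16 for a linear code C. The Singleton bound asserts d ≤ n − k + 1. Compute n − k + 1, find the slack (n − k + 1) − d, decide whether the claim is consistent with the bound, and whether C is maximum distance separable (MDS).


Singleton RHS = n − k + 1 = 18, slack = 6, bound satisfied, not MDS.

Singleton bound: d ≤ n − k + 1.
Here n = 22, k = 5, so n − k + 1 = 18.
Given d = 12, check d ≤ 18: YES.
Slack = (n − k + 1) − d = 6.
The code is NOT MDS (slack = 6 > 0).
Description: the claimed parameters are [22, 5, 12]_16; such a code would be non-MDS.


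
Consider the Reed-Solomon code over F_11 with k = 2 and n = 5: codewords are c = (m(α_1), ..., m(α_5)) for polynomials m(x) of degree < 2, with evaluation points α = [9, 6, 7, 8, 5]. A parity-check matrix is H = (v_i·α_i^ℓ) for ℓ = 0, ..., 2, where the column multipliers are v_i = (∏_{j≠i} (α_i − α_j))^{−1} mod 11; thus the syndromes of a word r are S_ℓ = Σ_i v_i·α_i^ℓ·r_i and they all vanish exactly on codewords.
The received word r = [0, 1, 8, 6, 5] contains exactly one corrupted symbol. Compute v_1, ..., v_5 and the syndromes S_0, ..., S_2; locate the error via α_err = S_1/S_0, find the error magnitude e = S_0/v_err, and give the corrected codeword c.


S = (7, 1, 8), error at position 4, error magnitude e = 2, c = [0, 1, 8, 4, 5].

Step 1: column multipliers v_i = (∏_{j≠i}(α_i − α_j))^{−1} mod 11.
  i = 1 (α = 9): (9−6)(9−7)(9−8)(9−5) = 3·2·1·4 = 24 ≡ 2, so v_1 = 2^{−1} = 6 (mod 11).
  i = 2 (α = 6): (6−9)(6−7)(6−8)(6−5) = (−3)·(−1)·(−2)·1 = −6 ≡ 5, so v_2 = 5^{−1} = 9 (mod 11).
  i = 3 (α = 7): (7−9)(7−6)(7−8)(7−5) = (−2)·1·(−1)·2 = 4 ≡ 4, so v_3 = 4^{−1} = 3 (mod 11).
  i = 4 (α = 8): (8−9)(8−6)(8−7)(8−5) = (−1)·2·1·3 = −6 ≡ 5, so v_4 = 5^{−1} = 9 (mod 11).
  i = 5 (α = 5): (5−9)(5−6)(5−7)(5−8) = (−4)·(−1)·(−2)·(−3) = 24 ≡ 2, so v_5 = 2^{−1} = 6 (mod 11).
  v = [6, 9, 3, 9, 6].
Step 2: syndromes of r = [0, 1, 8, 6, 5] (all sums mod 11).
  S_0 = Σ v_i r_i = 6·0 + 9·1 + 3·8 + 9·6 + 6·5 = 117 ≡ 7.
  S_1 = Σ v_i α_i r_i = 6·9·0 + 9·6·1 + 3·7·8 + 9·8·6 + 6·5·5 = 804 ≡ 1.
  α_i^2 mod 11 = [4, 3, 5, 9, 3].
  S_2 = Σ v_i α_i^2 r_i = 6·4·0 + 9·3·1 + 3·5·8 + 9·9·6 + 6·3·5 = 723 ≡ 8.
  S = (7, 1, 8) ≠ 0, so r is not a codeword (an error is present).
Step 3: locate the error. For a single error e at position i, S_ℓ = v_i·e·α_i^ℓ, so α_err = S_1/S_0.
  S_0^{−1} = 7^{−1} = 8 (mod 11), so α_err = 1·8 = 8 ≡ 8 = α_4. Error position i = 4.
  Consistency check: S_2/S_1 = 8·1 = 8 ≡ 8 = α_err ✓ (single-error assumption holds).
Step 4: error magnitude e = S_0/v_4 = S_0·∏_{j≠4}(α_4 − α_j) = 7·5 = 35 ≡ 2 (mod 11).
Step 5: correct position 4: c_4 = r_4 − e = 6 − 2 ≡ 4 (mod 11). Hence c = [0, 1, 8, 4, 5].
  Check: interpolating c through the α_i gives m(x) = 3 + 7·x (degree < 2) with m(α_i) = c_i for every i, so c is indeed a codeword.


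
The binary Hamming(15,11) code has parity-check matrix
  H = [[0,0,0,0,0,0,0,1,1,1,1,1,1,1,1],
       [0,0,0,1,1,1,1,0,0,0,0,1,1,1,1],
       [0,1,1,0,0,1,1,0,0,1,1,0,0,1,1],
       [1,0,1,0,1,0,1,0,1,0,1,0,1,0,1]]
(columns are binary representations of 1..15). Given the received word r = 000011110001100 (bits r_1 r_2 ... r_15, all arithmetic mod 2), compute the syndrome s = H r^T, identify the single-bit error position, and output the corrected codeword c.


s = (1, 1, 0, 1)^T, error position = 13, corrected codeword c = 000011110001000

Compute s = H r^T mod 2 one row at a time:
  s_1 = 1 + 0 + 0 + 0 + 1 + 1 + 0 + 0 = 3 ≡ 1 (mod 2).
  s_2 = 0 + 1 + 1 + 1 + 1 + 1 + 0 + 0 = 5 ≡ 1 (mod 2).
  s_3 = 0 + 0 + 1 + 1 + 0 + 0 + 0 + 0 = 2 ≡ 0 (mod 2).
  s_4 = 0 + 0 + 1 + 1 + 0 + 0 + 1 + 0 = 3 ≡ 1 (mod 2).
s = (1, 1, 0, 1)^T — this equals column 13 of H (binary 1101), so error is at position 13.
Correct: flip bit 13 of r = 000011110001100 to get c = 000011110001000.


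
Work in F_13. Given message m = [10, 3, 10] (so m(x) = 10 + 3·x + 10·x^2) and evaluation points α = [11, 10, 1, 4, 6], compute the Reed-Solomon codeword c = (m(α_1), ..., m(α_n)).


c = [5, 0, 10, 0, 11]

Message polynomial: m(x) = 10 + 3·x + 10·x^2 (mod 13).
For each evaluation point α_i, compute m(α_i) mod 13:
  α_1 = 11: Horner steps 10 → 9 → 5, so m(11) = 5.
  α_2 = 10: Horner steps 10 → 12 → 0, so m(10) = 0.
  α_3 = 1: Horner steps 10 → 0 → 10, so m(1) = 10.
  α_4 = 4: Horner steps 10 → 4 → 0, so m(4) = 0.
  α_5 = 6: Horner steps 10 → 11 → 11, so m(6) = 11.
Codeword c = [5, 0, 10, 0, 11] ∈ F_13^5.


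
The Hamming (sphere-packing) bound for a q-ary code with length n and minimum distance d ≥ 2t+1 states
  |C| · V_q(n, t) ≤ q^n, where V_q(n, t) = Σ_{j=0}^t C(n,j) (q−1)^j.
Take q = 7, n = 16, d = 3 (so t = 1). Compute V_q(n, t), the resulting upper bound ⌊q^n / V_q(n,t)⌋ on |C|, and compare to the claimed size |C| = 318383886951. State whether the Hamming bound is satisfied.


V_q(n, t) = 97, q^n = 33232930569601, Hamming bound = 342607531645, |C| = 318383886951 ≤ bound (satisfied).

Step 1: Compute V_q(n, t) = Σ_{j=0}^1 C(n, j) (q−1)^j.
  j = 0: C(16,0)·(6)^0 = 1·1 = 1.
  j = 1: C(16,1)·(6)^1 = 16·6 = 96.
  V_q(n, t) = 1 + 96 = 97.
Step 2: q^n = 7^16 = 33232930569601.
Step 3: Hamming bound ⌊q^n / V_q(n,t)⌋ = ⌊33232930569601/97⌋ = 342607531645.
Step 4: Compare |C| = 318383886951 to 342607531645: satisfied.
The claimed |C| lies below the Hamming bound.


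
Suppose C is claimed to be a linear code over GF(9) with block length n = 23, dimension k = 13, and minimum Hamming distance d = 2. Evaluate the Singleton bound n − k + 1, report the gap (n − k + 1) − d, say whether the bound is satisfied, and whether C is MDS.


Singleton RHS = n − k + 1 = 11, slack = 9, bound satisfied, not MDS.

Singleton bound: d ≤ n − k + 1.
Here n = 23, k = 13, so n − k + 1 = 11.
Given d = 2, check d ≤ 11: YES.
Slack = (n − k + 1) − d = 9.
The code is NOT MDS (slack = 9 > 0).
Description: the claimed parameters are [23, 13, 2]_9; such a code would be non-MDS.


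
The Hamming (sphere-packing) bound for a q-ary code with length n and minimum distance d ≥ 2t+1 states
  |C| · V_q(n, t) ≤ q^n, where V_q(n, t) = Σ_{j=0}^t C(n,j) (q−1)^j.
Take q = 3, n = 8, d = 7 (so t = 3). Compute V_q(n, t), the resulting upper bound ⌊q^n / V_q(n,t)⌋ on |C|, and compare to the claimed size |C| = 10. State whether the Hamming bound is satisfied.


V_q(n, t) = 577, q^n = 6561, Hamming bound = 11, |C| = 10 ≤ bound (satisfied).

Step 1: Compute V_q(n, t) = Σ_{j=0}^3 C(n, j) (q−1)^j.
  j = 0: C(8,0)·(2)^0 = 1·1 = 1.
  j = 1: C(8,1)·(2)^1 = 8·2 = 16.
  j = 2: C(8,2)·(2)^2 = 28·4 = 112.
  j = 3: C(8,3)·(2)^3 = 56·8 = 448.
  V_q(n, t) = 1 + 16 + 112 + 448 = 577.
Step 2: q^n = 3^8 = 6561.
Step 3: Hamming bound ⌊q^n / V_q(n,t)⌋ = ⌊6561/577⌋ = 11.
Step 4: Compare |C| = 10 to 11: satisfied.
The claimed |C| lies below the Hamming bound.


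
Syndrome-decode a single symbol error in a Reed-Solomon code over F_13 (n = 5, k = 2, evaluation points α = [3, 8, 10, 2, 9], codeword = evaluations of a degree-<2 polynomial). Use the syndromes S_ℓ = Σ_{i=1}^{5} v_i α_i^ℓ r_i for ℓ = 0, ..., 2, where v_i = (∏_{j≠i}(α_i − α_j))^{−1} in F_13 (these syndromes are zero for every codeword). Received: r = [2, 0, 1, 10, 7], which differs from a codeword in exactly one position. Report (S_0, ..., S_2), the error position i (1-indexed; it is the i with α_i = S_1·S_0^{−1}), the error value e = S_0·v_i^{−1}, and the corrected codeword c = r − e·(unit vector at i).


S = (1, 3, 9), error at position 1, error magnitude e = 11, c = [4, 0, 1, 10, 7].

Step 1: column multipliers v_i = (∏_{j≠i}(α_i − α_j))^{−1} mod 13.
  i = 1 (α = 3): (3−8)(3−10)(3−2)(3−9) = (−5)·(−7)·1·(−6) = −210 ≡ 11, so v_1 = 11^{−1} = 6 (mod 13).
  i = 2 (α = 8): (8−3)(8−10)(8−2)(8−9) = 5·(−2)·6·(−1) = 60 ≡ 8, so v_2 = 8^{−1} = 5 (mod 13).
  i = 3 (α = 10): (10−3)(10−8)(10−2)(10−9) = 7·2·8·1 = 112 ≡ 8, so v_3 = 8^{−1} = 5 (mod 13).
  i = 4 (α = 2): (2−3)(2−8)(2−10)(2−9) = (−1)·(−6)·(−8)·(−7) = 336 ≡ 11, so v_4 = 11^{−1} = 6 (mod 13).
  i = 5 (α = 9): (9−3)(9−8)(9−10)(9−2) = 6·1·(−1)·7 = −42 ≡ 10, so v_5 = 10^{−1} = 4 (mod 13).
  v = [6, 5, 5, 6, 4].
Step 2: syndromes of r = [2, 0, 1, 10, 7] (all sums mod 13).
  S_0 = Σ v_i r_i = 6·2 + 5·0 + 5·1 + 6·10 + 4·7 = 105 ≡ 1.
  S_1 = Σ v_i α_i r_i = 6·3·2 + 5·8·0 + 5·10·1 + 6·2·10 + 4·9·7 = 458 ≡ 3.
  α_i^2 mod 13 = [9, 12, 9, 4, 3].
  S_2 = Σ v_i α_i^2 r_i = 6·9·2 + 5·12·0 + 5·9·1 + 6·4·10 + 4·3·7 = 477 ≡ 9.
  S = (1, 3, 9) ≠ 0, so r is not a codeword (an error is present).
Step 3: locate the error. For a single error e at position i, S_ℓ = v_i·e·α_i^ℓ, so α_err = S_1/S_0.
  S_0^{−1} = 1^{−1} = 1 (mod 13), so α_err = 3·1 = 3 ≡ 3 = α_1. Error position i = 1.
  Consistency check: S_2/S_1 = 9·9 = 81 ≡ 3 = α_err ✓ (single-error assumption holds).
Step 4: error magnitude e = S_0/v_1 = S_0·∏_{j≠1}(α_1 − α_j) = 1·11 = 11 ≡ 11 (mod 13).
Step 5: correct position 1: c_1 = r_1 − e = 2 − 11 ≡ 4 (mod 13). Hence c = [4, 0, 1, 10, 7].
  Check: interpolating c through the α_i gives m(x) = 9 + 7·x (degree < 2) with m(α_i) = c_i for every i, so c is indeed a codeword.


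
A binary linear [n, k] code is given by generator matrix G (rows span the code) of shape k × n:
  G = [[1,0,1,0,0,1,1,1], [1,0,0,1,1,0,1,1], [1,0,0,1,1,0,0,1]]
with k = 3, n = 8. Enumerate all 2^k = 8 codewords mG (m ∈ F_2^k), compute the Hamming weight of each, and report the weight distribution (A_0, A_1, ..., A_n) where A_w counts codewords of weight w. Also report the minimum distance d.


Weight distribution: A_0 = 1, A_1 = 1, A_4 = 3, A_5 = 3. Minimum distance d = 1.

Enumerate all 2^3 = 8 messages m ∈ F_2^3.
For each, compute codeword c = mG in F_2^8, then tally its weight.
  m = 000 → c = 00000000, weight = 0.
  m = 100 → c = 10100111, weight = 5.
  m = 010 → c = 10011011, weight = 5.
  m = 110 → c = 00111100, weight = 4.
  m = 001 → c = 10011001, weight = 4.
  m = 101 → c = 00111110, weight = 5.
  m = 011 → c = 00000010, weight = 1.
  m = 111 → c = 10100101, weight = 4.
Tally weights:
  weight 0: 1 codewords.
  weight 1: 1 codewords.
  weight 4: 3 codewords.
  weight 5: 3 codewords.
Minimum distance d = smallest w > 0 with A_w > 0 = 1.
Sanity: Σ A_w = 8 = 2^3 = 8 ✓.


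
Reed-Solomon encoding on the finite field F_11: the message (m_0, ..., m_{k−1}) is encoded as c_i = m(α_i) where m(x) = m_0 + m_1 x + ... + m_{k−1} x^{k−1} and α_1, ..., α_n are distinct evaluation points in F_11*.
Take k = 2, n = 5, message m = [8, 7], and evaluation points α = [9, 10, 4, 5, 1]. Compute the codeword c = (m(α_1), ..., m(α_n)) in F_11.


c = [5, 1, 3, 10, 4]

Message polynomial: m(x) = 8 + 7·x (mod 11).
For each evaluation point α_i, compute m(α_i) mod 11:
  α_1 = 9: Horner steps 7 → 5, so m(9) = 5.
  α_2 = 10: Horner steps 7 → 1, so m(10) = 1.
  α_3 = 4: Horner steps 7 → 3, so m(4) = 3.
  α_4 = 5: Horner steps 7 → 10, so m(5) = 10.
  α_5 = 1: Horner steps 7 → 4, so m(1) = 4.
Codeword c = [5, 1, 3, 10, 4] ∈ F_11^5.


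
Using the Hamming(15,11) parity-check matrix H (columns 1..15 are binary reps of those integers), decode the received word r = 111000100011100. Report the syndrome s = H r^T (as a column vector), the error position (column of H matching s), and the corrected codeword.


s = (1, 1, 0, 1)^T, error position = 13, corrected codeword c = 111000100011000

Compute s = H r^T mod 2 one row at a time:
  s_1 = 0 + 0 + 0 + 1 + 1 + 1 + 0 + 0 = 3 ≡ 1 (mod 2).
  s_2 = 0 + 0 + 0 + 1 + 1 + 1 + 0 + 0 = 3 ≡ 1 (mod 2).
  s_3 = 1 + 1 + 0 + 1 + 0 + 1 + 0 + 0 = 4 ≡ 0 (mod 2).
  s_4 = 1 + 1 + 0 + 1 + 0 + 1 + 1 + 0 = 5 ≡ 1 (mod 2).
s = (1, 1, 0, 1)^T — this equals column 13 of H (binary 1101), so error is at position 13.
Correct: flip bit 13 of r = 111000100011100 to get c = 111000100011000.


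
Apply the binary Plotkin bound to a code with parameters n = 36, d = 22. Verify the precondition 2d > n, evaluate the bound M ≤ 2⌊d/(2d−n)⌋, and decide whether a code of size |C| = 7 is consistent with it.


Plotkin bound M ≤ 4; given |C| = 7 > bound (violated).

Check applicability: 2d = 44, n = 36.
2d − n = 8 > 0, so Plotkin applies.
Compute d/(2d−n) = 22/8 ≈ 2.7500.
⌊d/(2d−n)⌋ = 2.
Plotkin bound: M ≤ 2·2 = 4.
Given |C| = 7, check: VIOLATED.
This |C| is above the Plotkin bound, so no binary code with n = 36, d = 22 and 7 codewords exists.


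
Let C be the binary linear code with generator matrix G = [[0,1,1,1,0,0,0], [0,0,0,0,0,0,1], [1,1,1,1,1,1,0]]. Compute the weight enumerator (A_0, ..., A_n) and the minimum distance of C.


Weight distribution: A_0 = 1, A_1 = 1, A_3 = 2, A_4 = 2, A_6 = 1, A_7 = 1. Minimum distance d = 1.

Enumerate all 2^3 = 8 messages m ∈ F_2^3.
For each, compute codeword c = mG in F_2^7, then tally its weight.
  m = 000 → c = 0000000, weight = 0.
  m = 100 → c = 0111000, weight = 3.
  m = 010 → c = 0000001, weight = 1.
  m = 110 → c = 0111001, weight = 4.
  m = 001 → c = 1111110, weight = 6.
  m = 101 → c = 1000110, weight = 3.
  m = 011 → c = 1111111, weight = 7.
  m = 111 → c = 1000111, weight = 4.
Tally weights:
  weight 0: 1 codewords.
  weight 1: 1 codewords.
  weight 3: 2 codewords.
  weight 4: 2 codewords.
  weight 6: 1 codewords.
  weight 7: 1 codewords.
Minimum distance d = smallest w > 0 with A_w > 0 = 1.
Sanity: Σ A_w = 8 = 2^3 = 8 ✓.


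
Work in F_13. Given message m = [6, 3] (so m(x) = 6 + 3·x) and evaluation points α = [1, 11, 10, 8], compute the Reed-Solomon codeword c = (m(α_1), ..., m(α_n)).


c = [9, 0, 10, 4]

Message polynomial: m(x) = 6 + 3·x (mod 13).
For each evaluation point α_i, compute m(α_i) mod 13:
  α_1 = 1: Horner steps 3 → 9, so m(1) = 9.
  α_2 = 11: Horner steps 3 → 0, so m(11) = 0.
  α_3 = 10: Horner steps 3 → 10, so m(10) = 10.
  α_4 = 8: Horner steps 3 → 4, so m(8) = 4.
Codeword c = [9, 0, 10, 4] ∈ F_13^4.


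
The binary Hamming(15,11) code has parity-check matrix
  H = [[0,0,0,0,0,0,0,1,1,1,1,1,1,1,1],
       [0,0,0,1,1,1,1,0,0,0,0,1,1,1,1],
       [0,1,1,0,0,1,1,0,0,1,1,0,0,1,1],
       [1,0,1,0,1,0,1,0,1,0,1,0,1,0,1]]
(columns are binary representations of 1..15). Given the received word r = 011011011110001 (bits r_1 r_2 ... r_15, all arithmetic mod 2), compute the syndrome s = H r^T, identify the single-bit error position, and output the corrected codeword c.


s = (1, 1, 0, 1)^T, error position = 13, corrected codeword c = 011011011110101

Compute s = H r^T mod 2 one row at a time:
  s_1 = 1 + 1 + 1 + 1 + 0 + 0 + 0 + 1 = 5 ≡ 1 (mod 2).
  s_2 = 0 + 1 + 1 + 0 + 0 + 0 + 0 + 1 = 3 ≡ 1 (mod 2).
  s_3 = 1 + 1 + 1 + 0 + 1 + 1 + 0 + 1 = 6 ≡ 0 (mod 2).
  s_4 = 0 + 1 + 1 + 0 + 1 + 1 + 0 + 1 = 5 ≡ 1 (mod 2).
s = (1, 1, 0, 1)^T — this equals column 13 of H (binary 1101), so error is at position 13.
Correct: flip bit 13 of r = 011011011110001 to get c = 011011011110101.


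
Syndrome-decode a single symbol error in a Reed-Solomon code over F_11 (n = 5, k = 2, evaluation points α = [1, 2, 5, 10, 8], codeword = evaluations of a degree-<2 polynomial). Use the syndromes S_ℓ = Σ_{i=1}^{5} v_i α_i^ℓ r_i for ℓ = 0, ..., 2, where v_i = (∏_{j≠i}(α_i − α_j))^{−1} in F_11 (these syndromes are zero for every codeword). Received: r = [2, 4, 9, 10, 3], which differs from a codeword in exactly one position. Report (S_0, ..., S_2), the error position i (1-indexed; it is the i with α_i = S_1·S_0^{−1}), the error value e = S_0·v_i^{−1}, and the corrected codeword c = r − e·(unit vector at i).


S = (4, 4, 4), error at position 1, error magnitude e = 7, c = [6, 4, 9, 10, 3].

Step 1: column multipliers v_i = (∏_{j≠i}(α_i − α_j))^{−1} mod 11.
  i = 1 (α = 1): (1−2)(1−5)(1−10)(1−8) = (−1)·(−4)·(−9)·(−7) = 252 ≡ 10, so v_1 = 10^{−1} = 10 (mod 11).
  i = 2 (α = 2): (2−1)(2−5)(2−10)(2−8) = 1·(−3)·(−8)·(−6) = −144 ≡ 10, so v_2 = 10^{−1} = 10 (mod 11).
  i = 3 (α = 5): (5−1)(5−2)(5−10)(5−8) = 4·3·(−5)·(−3) = 180 ≡ 4, so v_3 = 4^{−1} = 3 (mod 11).
  i = 4 (α = 10): (10−1)(10−2)(10−5)(10−8) = 9·8·5·2 = 720 ≡ 5, so v_4 = 5^{−1} = 9 (mod 11).
  i = 5 (α = 8): (8−1)(8−2)(8−5)(8−10) = 7·6·3·(−2) = −252 ≡ 1, so v_5 = 1^{−1} = 1 (mod 11).
  v = [10, 10, 3, 9, 1].
Step 2: syndromes of r = [2, 4, 9, 10, 3] (all sums mod 11).
  S_0 = Σ v_i r_i = 10·2 + 10·4 + 3·9 + 9·10 + 1·3 = 180 ≡ 4.
  S_1 = Σ v_i α_i r_i = 10·1·2 + 10·2·4 + 3·5·9 + 9·10·10 + 1·8·3 = 1159 ≡ 4.
  α_i^2 mod 11 = [1, 4, 3, 1, 9].
  S_2 = Σ v_i α_i^2 r_i = 10·1·2 + 10·4·4 + 3·3·9 + 9·1·10 + 1·9·3 = 378 ≡ 4.
  S = (4, 4, 4) ≠ 0, so r is not a codeword (an error is present).
Step 3: locate the error. For a single error e at position i, S_ℓ = v_i·e·α_i^ℓ, so α_err = S_1/S_0.
  S_0^{−1} = 4^{−1} = 3 (mod 11), so α_err = 4·3 = 12 ≡ 1 = α_1. Error position i = 1.
  Consistency check: S_2/S_1 = 4·3 = 12 ≡ 1 = α_err ✓ (single-error assumption holds).
Step 4: error magnitude e = S_0/v_1 = S_0·∏_{j≠1}(α_1 − α_j) = 4·10 = 40 ≡ 7 (mod 11).
Step 5: correct position 1: c_1 = r_1 − e = 2 − 7 ≡ 6 (mod 11). Hence c = [6, 4, 9, 10, 3].
  Check: interpolating c through the α_i gives m(x) = 8 + 9·x (degree < 2) with m(α_i) = c_i for every i, so c is indeed a codeword.


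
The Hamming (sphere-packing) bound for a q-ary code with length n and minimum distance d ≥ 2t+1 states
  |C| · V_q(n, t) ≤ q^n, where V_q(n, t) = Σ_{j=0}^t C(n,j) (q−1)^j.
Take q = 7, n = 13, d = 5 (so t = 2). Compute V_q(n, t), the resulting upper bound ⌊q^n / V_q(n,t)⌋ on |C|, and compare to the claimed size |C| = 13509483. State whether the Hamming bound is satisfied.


V_q(n, t) = 2887, q^n = 96889010407, Hamming bound = 33560446, |C| = 13509483 ≤ bound (satisfied).

Step 1: Compute V_q(n, t) = Σ_{j=0}^2 C(n, j) (q−1)^j.
  j = 0: C(13,0)·(6)^0 = 1·1 = 1.
  j = 1: C(13,1)·(6)^1 = 13·6 = 78.
  j = 2: C(13,2)·(6)^2 = 78·36 = 2808.
  V_q(n, t) = 1 + 78 + 2808 = 2887.
Step 2: q^n = 7^13 = 96889010407.
Step 3: Hamming bound ⌊q^n / V_q(n,t)⌋ = ⌊96889010407/2887⌋ = 33560446.
Step 4: Compare |C| = 13509483 to 33560446: satisfied.
The claimed |C| lies below the Hamming bound.


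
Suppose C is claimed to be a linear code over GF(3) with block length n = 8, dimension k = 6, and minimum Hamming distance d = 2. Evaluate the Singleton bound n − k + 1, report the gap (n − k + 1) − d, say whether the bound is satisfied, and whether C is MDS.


Singleton RHS = n − k + 1 = 3, slack = 1, bound satisfied, not MDS.

Singleton bound: d ≤ n − k + 1.
Here n = 8, k = 6, so n − k + 1 = 3.
Given d = 2, check d ≤ 3: YES.
Slack = (n − k + 1) − d = 1.
The code is NOT MDS (slack = 1 > 0).
Description: the claimed parameters are [8, 6, 2]_3; such a code would be non-MDS.


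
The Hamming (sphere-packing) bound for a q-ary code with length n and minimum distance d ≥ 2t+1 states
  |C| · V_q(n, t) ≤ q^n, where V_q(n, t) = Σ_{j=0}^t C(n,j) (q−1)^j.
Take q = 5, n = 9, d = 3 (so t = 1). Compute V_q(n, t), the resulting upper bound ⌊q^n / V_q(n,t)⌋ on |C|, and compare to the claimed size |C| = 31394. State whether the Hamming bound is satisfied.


V_q(n, t) = 37, q^n = 1953125, Hamming bound = 52787, |C| = 31394 ≤ bound (satisfied).

Step 1: Compute V_q(n, t) = Σ_{j=0}^1 C(n, j) (q−1)^j.
  j = 0: C(9,0)·(4)^0 = 1·1 = 1.
  j = 1: C(9,1)·(4)^1 = 9·4 = 36.
  V_q(n, t) = 1 + 36 = 37.
Step 2: q^n = 5^9 = 1953125.
Step 3: Hamming bound ⌊q^n / V_q(n,t)⌋ = ⌊1953125/37⌋ = 52787.
Step 4: Compare |C| = 31394 to 52787: satisfied.
The claimed |C| lies below the Hamming bound.


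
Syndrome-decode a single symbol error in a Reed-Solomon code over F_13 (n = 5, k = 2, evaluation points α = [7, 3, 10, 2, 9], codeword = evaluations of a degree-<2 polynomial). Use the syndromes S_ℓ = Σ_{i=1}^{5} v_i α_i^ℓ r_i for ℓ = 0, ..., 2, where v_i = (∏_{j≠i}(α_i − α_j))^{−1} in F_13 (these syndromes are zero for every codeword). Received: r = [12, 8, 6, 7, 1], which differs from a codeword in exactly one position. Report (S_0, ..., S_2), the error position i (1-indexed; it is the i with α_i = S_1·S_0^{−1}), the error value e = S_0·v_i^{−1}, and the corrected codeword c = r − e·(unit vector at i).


S = (9, 12, 3), error at position 3, error magnitude e = 4, c = [12, 8, 2, 7, 1].

Step 1: column multipliers v_i = (∏_{j≠i}(α_i − α_j))^{−1} mod 13.
  i = 1 (α = 7): (7−3)(7−10)(7−2)(7−9) = 4·(−3)·5·(−2) = 120 ≡ 3, so v_1 = 3^{−1} = 9 (mod 13).
  i = 2 (α = 3): (3−7)(3−10)(3−2)(3−9) = (−4)·(−7)·1·(−6) = −168 ≡ 1, so v_2 = 1^{−1} = 1 (mod 13).
  i = 3 (α = 10): (10−7)(10−3)(10−2)(10−9) = 3·7·8·1 = 168 ≡ 12, so v_3 = 12^{−1} = 12 (mod 13).
  i = 4 (α = 2): (2−7)(2−3)(2−10)(2−9) = (−5)·(−1)·(−8)·(−7) = 280 ≡ 7, so v_4 = 7^{−1} = 2 (mod 13).
  i = 5 (α = 9): (9−7)(9−3)(9−10)(9−2) = 2·6·(−1)·7 = −84 ≡ 7, so v_5 = 7^{−1} = 2 (mod 13).
  v = [9, 1, 12, 2, 2].
Step 2: syndromes of r = [12, 8, 6, 7, 1] (all sums mod 13).
  S_0 = Σ v_i r_i = 9·12 + 1·8 + 12·6 + 2·7 + 2·1 = 204 ≡ 9.
  S_1 = Σ v_i α_i r_i = 9·7·12 + 1·3·8 + 12·10·6 + 2·2·7 + 2·9·1 = 1546 ≡ 12.
  α_i^2 mod 13 = [10, 9, 9, 4, 3].
  S_2 = Σ v_i α_i^2 r_i = 9·10·12 + 1·9·8 + 12·9·6 + 2·4·7 + 2·3·1 = 1862 ≡ 3.
  S = (9, 12, 3) ≠ 0, so r is not a codeword (an error is present).
Step 3: locate the error. For a single error e at position i, S_ℓ = v_i·e·α_i^ℓ, so α_err = S_1/S_0.
  S_0^{−1} = 9^{−1} = 3 (mod 13), so α_err = 12·3 = 36 ≡ 10 = α_3. Error position i = 3.
  Consistency check: S_2/S_1 = 3·12 = 36 ≡ 10 = α_err ✓ (single-error assumption holds).
Step 4: error magnitude e = S_0/v_3 = S_0·∏_{j≠3}(α_3 − α_j) = 9·12 = 108 ≡ 4 (mod 13).
Step 5: correct position 3: c_3 = r_3 − e = 6 − 4 ≡ 2 (mod 13). Hence c = [12, 8, 2, 7, 1].
  Check: interpolating c through the α_i gives m(x) = 5 + 1·x (degree < 2) with m(α_i) = c_i for every i, so c is indeed a codeword.


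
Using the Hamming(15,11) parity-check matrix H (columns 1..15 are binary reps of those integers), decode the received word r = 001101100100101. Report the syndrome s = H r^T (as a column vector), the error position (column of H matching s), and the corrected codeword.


s = (1, 1, 1, 0)^T, error position = 14, corrected codeword c = 001101100100111

Compute s = H r^T mod 2 one row at a time:
  s_1 = 0 + 0 + 1 + 0 + 0 + 1 + 0 + 1 = 3 ≡ 1 (mod 2).
  s_2 = 1 + 0 + 1 + 1 + 0 + 1 + 0 + 1 = 5 ≡ 1 (mod 2).
  s_3 = 0 + 1 + 1 + 1 + 1 + 0 + 0 + 1 = 5 ≡ 1 (mod 2).
  s_4 = 0 + 1 + 0 + 1 + 0 + 0 + 1 + 1 = 4 ≡ 0 (mod 2).
s = (1, 1, 1, 0)^T — this equals column 14 of H (binary 1110), so error is at position 14.
Correct: flip bit 14 of r = 001101100100101 to get c = 001101100100111.


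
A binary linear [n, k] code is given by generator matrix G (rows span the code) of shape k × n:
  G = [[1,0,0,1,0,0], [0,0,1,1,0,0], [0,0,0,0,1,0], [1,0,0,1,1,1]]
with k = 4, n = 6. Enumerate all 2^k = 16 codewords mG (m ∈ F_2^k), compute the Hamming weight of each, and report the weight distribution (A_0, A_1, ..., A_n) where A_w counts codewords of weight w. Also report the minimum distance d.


Weight distribution: A_0 = 1, A_1 = 2, A_2 = 4, A_3 = 6, A_4 = 3. Minimum distance d = 1.

Enumerate all 2^4 = 16 messages m ∈ F_2^4.
For each, compute codeword c = mG in F_2^6, then tally its weight.
  m = 0000 → c = 000000, weight = 0.
  m = 1000 → c = 100100, weight = 2.
  m = 0100 → c = 001100, weight = 2.
  m = 1100 → c = 101000, weight = 2.
  m = 0010 → c = 000010, weight = 1.
  m = 1010 → c = 100110, weight = 3.
  m = 0110 → c = 001110, weight = 3.
  m = 1110 → c = 101010, weight = 3.
  m = 0001 → c = 100111, weight = 4.
  m = 1001 → c = 000011, weight = 2.
  m = 0101 → c = 101011, weight = 4.
  m = 1101 → c = 001111, weight = 4.
  m = 0011 → c = 100101, weight = 3.
  m = 1011 → c = 000001, weight = 1.
  m = 0111 → c = 101001, weight = 3.
  m = 1111 → c = 001101, weight = 3.
Tally weights:
  weight 0: 1 codewords.
  weight 1: 2 codewords.
  weight 2: 4 codewords.
  weight 3: 6 codewords.
  weight 4: 3 codewords.
Minimum distance d = smallest w > 0 with A_w > 0 = 1.
Sanity: Σ A_w = 16 = 2^4 = 16 ✓.


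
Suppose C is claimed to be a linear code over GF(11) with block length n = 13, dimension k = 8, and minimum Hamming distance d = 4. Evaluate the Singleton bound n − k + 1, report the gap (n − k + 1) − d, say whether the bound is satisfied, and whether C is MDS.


Singleton RHS = n − k + 1 = 6, slack = 2, bound satisfied, not MDS.

Singleton bound: d ≤ n − k + 1.
Here n = 13, k = 8, so n − k + 1 = 6.
Given d = 4, check d ≤ 6: YES.
Slack = (n − k + 1) − d = 2.
The code is NOT MDS (slack = 2 > 0).
Description: the claimed parameters are [13, 8, 4]_11; such a code would be non-MDS.
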